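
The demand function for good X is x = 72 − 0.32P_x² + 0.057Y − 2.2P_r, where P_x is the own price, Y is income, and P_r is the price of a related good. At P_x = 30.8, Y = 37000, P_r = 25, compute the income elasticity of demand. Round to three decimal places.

x = 72 − 0.32(30.8)² + 0.057(37000) − 2.2(25) = 72 − 303.5648 + 2109 − 55 = 1822.4352.
∂x/∂Y = +0.057, so E_I = 0.057·(37000/1822.4352) ≈ 1.157.
E_I > 1: normal good (luxury).

1.157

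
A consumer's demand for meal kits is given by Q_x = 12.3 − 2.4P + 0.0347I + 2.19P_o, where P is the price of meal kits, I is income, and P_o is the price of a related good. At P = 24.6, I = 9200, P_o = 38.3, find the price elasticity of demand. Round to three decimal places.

Substituting, Q_x = 12.3 − 2.4(24.6) + 0.0347(9200) + 2.19(38.3) = 12.3 − 59.04 + 319.24 + 83.877 = 356.377.
∂Q_x/∂P = −2.4, so E_p = (−2.4)·(24.6/356.377) ≈ -0.166.
|E_p| < 1: demand is inelastic.

-0.166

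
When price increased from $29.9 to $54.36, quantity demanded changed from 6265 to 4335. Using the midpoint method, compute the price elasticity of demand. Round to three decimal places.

-0.627

%ΔQ = (4335 − 6265)/[(6265 + 4335)/2] = -1930/5300 ≈ -0.3642.
%Δp = (54.36 − 29.9)/[(29.9 + 54.36)/2] = 24.46/42.13 ≈ 0.5806.
Arc elasticity E = %ΔQ/%Δp ≈ -0.3642/0.5806 ≈ -0.627.
|E| < 1: demand is inelastic over this range.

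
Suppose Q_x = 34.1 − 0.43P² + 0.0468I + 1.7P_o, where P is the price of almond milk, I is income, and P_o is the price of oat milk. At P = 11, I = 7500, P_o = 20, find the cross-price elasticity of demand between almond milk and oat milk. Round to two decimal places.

At the given point, Q_x = 34.1 − 0.43(11)² + 0.0468(7500) + 1.7(20) = 34.1 − 52.03 + 351 + 34 = 367.07.
∂Q_x/∂P_o = +1.7, so E_xy = 1.7·(20/367.07) ≈ 0.09.
E_xy > 0: the goods are substitutes.

0.09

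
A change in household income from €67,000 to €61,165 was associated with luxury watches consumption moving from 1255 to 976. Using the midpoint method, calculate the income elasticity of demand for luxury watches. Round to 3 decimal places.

2.747

%ΔQ = (976 − 1255)/[(1255+976)/2] = -279/1115.5 ≈ -0.2501.
%ΔI = (61,165 − 67,000)/[(67,000+61,165)/2] = -5835/64082.5 ≈ -0.0911.
E_I = %ΔQ/%ΔI ≈ 2.747.
E_I > 1: normal good (luxury).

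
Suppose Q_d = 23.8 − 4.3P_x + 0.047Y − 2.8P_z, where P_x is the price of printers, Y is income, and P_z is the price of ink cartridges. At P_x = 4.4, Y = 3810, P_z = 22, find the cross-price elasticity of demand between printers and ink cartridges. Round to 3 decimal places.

-0.503

Substituting, Q_d = 23.8 − 4.3(4.4) + 0.047(3810) − 2.8(22) = 23.8 − 18.92 + 179.07 − 61.6 = 122.35.
∂Q_d/∂P_z = −2.8, so E_xy = -2.8·(22/122.35) ≈ -0.503.
E_xy < 0: the goods are complements.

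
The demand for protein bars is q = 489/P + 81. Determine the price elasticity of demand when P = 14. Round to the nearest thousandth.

At P = 14, q = 115.9286.
dq/dP = −489/P² = −2.4949.
Point elasticity E = (dq/dP)·(P/q) = -2.4949 × 14/115.9286 ≈ -0.301.
|E| < 1, so demand is inelastic at this price.

-0.301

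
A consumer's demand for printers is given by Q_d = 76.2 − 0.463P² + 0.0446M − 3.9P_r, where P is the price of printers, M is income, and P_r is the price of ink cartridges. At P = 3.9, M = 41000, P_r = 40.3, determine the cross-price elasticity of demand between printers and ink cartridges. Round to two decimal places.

-0.09

First evaluate Q_d: 76.2 − 0.463(3.9)² + 0.0446(41000) − 3.9(40.3) = 76.2 − 7.0422 + 1828.6 − 157.17 = 1740.5878.
∂Q_d/∂P_r = −3.9, so E_xy = -3.9·(40.3/1740.5878) ≈ -0.09.
E_xy < 0: the goods are complements.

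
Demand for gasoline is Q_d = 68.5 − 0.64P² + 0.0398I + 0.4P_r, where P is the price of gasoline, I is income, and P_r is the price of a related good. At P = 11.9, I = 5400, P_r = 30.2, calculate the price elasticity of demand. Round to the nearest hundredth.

-0.88

Substituting, Q_d = 68.5 − 0.64(11.9)² + 0.0398(5400) + 0.4(30.2) = 68.5 − 90.6304 + 214.92 + 12.08 = 204.8696.
∂Q_d/∂P = −2·0.64·P = -15.232, so E_p = -15.232·(11.9/204.8696) ≈ -0.88.
|E_p| < 1: demand is inelastic.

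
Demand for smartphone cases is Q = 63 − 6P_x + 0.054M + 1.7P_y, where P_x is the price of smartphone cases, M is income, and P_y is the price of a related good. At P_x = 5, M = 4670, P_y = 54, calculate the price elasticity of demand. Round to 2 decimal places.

-0.08

At the given point, Q = 63 − 6(5) + 0.054(4670) + 1.7(54) = 63 − 30 + 252.18 + 91.8 = 376.98.
∂Q/∂P_x = −6, so E_p = (−6)·(5/376.98) ≈ -0.08.
|E_p| < 1: demand is inelastic.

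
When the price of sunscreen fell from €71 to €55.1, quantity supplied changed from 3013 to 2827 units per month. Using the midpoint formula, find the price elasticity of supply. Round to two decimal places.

0.25

%ΔQ = (2827 − 3013)/[(3013 + 2827)/2] = -186/2920 ≈ -0.0637.
%Δp = (55.1 − 71)/[(71 + 55.1)/2] = -15.9/63.05 ≈ -0.2522.
Arc elasticity E = %ΔQ/%Δp ≈ -0.0637/-0.2522 ≈ 0.25.
|E| < 1: supply is inelastic over this range.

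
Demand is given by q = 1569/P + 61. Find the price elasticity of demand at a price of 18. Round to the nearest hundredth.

At P = 18, q = 148.1667.
dq/dP = −1569/P² = −4.8426.
Point elasticity E = (dq/dP)·(P/q) = -4.8426 × 18/148.1667 ≈ -0.59.
|E| < 1, so demand is inelastic at this price.

-0.59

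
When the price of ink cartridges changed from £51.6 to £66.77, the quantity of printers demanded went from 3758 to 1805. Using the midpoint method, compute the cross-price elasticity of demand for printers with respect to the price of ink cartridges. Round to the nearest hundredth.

-2.74

%ΔQ_x = (1805 − 3758)/[(3758+1805)/2] = -1953/2781.5 ≈ -0.7021.
%ΔP_y = (66.77 − 51.6)/[(51.6+66.77)/2] ≈ 0.2563.
E_xy = -0.7021/0.2563 ≈ -2.74.
E_xy < 0, so printers and ink cartridges are complements.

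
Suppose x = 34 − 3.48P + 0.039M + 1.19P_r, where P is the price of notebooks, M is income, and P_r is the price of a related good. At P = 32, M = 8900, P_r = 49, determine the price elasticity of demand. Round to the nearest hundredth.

x = 34 − 3.48(32) + 0.039(8900) + 1.19(49) = 34 − 111.36 + 347.1 + 58.31 = 328.05.
∂x/∂P = −3.48, so E_p = (−3.48)·(32/328.05) ≈ -0.34.
|E_p| < 1: demand is inelastic.

-0.34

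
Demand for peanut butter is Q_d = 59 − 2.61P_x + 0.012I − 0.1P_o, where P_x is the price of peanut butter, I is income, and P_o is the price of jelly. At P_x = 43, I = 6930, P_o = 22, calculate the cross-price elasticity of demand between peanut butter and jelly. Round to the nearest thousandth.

Q_d = 59 − 2.61(43) + 0.012(6930) − 0.1(22) = 59 − 112.23 + 83.16 − 2.2 = 27.73.
∂Q_d/∂P_o = −0.1, so E_xy = -0.1·(22/27.73) ≈ -0.079.
E_xy < 0: the goods are complements.

-0.079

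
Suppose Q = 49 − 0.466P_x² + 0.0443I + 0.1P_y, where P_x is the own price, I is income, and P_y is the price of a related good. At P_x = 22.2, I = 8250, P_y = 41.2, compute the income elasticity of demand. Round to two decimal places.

At the given point, Q = 49 − 0.466(22.2)² + 0.0443(8250) + 0.1(41.2) = 49 − 229.6634 + 365.475 + 4.12 = 188.9316.
∂Q/∂I = +0.0443, so E_I = 0.0443·(8250/188.9316) ≈ 1.93.
E_I > 1: normal good (luxury).

1.93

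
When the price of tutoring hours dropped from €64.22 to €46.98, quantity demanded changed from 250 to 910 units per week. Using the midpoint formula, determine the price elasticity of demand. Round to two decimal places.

-3.67

%ΔQ = (910 − 250)/[(250 + 910)/2] = 660/580 ≈ 1.1379.
%Δp = (46.98 − 64.22)/[(64.22 + 46.98)/2] = -17.24/55.6 ≈ -0.3101.
Arc elasticity E = %ΔQ/%Δp ≈ 1.1379/-0.3101 ≈ -3.67.
|E| > 1: demand is elastic over this range.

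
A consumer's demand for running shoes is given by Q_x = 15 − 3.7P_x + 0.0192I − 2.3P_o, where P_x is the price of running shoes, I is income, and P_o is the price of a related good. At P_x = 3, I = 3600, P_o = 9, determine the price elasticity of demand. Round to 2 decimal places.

-0.21

At the given point, Q_x = 15 − 3.7(3) + 0.0192(3600) − 2.3(9) = 15 − 11.1 + 69.12 − 20.7 = 52.32.
∂Q_x/∂P_x = −3.7, so E_p = (−3.7)·(3/52.32) ≈ -0.21.
|E_p| < 1: demand is inelastic.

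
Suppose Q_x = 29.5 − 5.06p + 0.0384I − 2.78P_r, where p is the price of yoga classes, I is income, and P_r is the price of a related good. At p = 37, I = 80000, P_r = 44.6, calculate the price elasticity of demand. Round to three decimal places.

-0.067

Substituting, Q_x = 29.5 − 5.06(37) + 0.0384(80000) − 2.78(44.6) = 29.5 − 187.22 + 3072 − 123.988 = 2790.292.
∂Q_x/∂p = −5.06, so E_p = (−5.06)·(37/2790.292) ≈ -0.067.
|E_p| < 1: demand is inelastic.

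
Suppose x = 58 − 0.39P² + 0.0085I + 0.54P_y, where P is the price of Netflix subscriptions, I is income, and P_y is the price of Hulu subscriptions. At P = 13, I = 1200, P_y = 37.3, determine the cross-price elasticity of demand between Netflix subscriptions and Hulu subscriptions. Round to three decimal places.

Evaluating quantity at (P, I, P_y) gives x = 58 − 0.39(13)² + 0.0085(1200) + 0.54(37.3) = 58 − 65.91 + 10.2 + 20.142 = 22.432.
∂x/∂P_y = +0.54, so E_xy = 0.54·(37.3/22.432) ≈ 0.898.
E_xy > 0: the goods are substitutes.

0.898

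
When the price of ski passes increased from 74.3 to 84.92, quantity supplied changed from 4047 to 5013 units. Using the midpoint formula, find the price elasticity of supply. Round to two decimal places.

%Δq = (5013 − 4047)/[(4047 + 5013)/2] = 966/4530 ≈ 0.2132.
%Δp = (84.92 − 74.3)/[(74.3 + 84.92)/2] = 10.62/79.61 ≈ 0.1334.
Arc elasticity E = %Δq/%Δp ≈ 0.2132/0.1334 ≈ 1.60.
|E| > 1: supply is elastic over this range.

1.60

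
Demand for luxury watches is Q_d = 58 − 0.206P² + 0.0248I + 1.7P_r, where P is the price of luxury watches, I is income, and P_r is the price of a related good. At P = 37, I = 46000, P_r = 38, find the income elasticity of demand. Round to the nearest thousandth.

Evaluating quantity at (P, I, P_r) gives Q_d = 58 − 0.206(37)² + 0.0248(46000) + 1.7(38) = 58 − 282.014 + 1140.8 + 64.6 = 981.386.
∂Q_d/∂I = +0.0248, so E_I = 0.0248·(46000/981.386) ≈ 1.162.
E_I > 1: normal good (luxury).

1.162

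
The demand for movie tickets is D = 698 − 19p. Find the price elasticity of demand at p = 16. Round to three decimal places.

-0.772

At p = 16, D = 394.
dD/dp = −19.
Point elasticity E = (dD/dp)·(p/D) = -19 × 16/394 ≈ -0.772.
|E| < 1, so demand is inelastic at this price.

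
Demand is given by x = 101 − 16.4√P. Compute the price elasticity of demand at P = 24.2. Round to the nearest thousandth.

-1.985

At P = 24.2, x = 20.3227.
dx/dP = −16.4/(2√P) = −16.4/(2·4.9193).
Point elasticity E = (dx/dP)·(P/x) = -1.6669 × 24.2/20.3227 ≈ -1.985.
|E| > 1, so demand is elastic at this price.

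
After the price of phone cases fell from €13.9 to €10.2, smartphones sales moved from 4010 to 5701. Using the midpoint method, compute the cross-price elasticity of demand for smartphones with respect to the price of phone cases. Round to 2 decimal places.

-1.13

%ΔQ_x = (5701 − 4010)/[(4010+5701)/2] = 1691/4855.5 ≈ 0.3483.
%ΔP_y = (10.2 − 13.9)/[(13.9+10.2)/2] ≈ -0.3071.
E_xy = 0.3483/-0.3071 ≈ -1.13.
E_xy < 0, so smartphones and phone cases are complements.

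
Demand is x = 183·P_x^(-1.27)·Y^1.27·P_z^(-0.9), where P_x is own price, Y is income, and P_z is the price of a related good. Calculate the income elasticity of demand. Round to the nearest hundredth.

1.27

For a Cobb–Douglas (constant-elasticity) form x = A·Y^α·…, the elasticity with respect to Y equals the exponent α at every point.
Here the exponent on Y is 1.27, so the income elasticity of demand is 1.27.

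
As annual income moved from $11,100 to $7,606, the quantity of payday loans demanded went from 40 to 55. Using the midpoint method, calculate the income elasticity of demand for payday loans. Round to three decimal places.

-0.845

%ΔQ = (55 − 40)/[(40+55)/2] = 15/47.5 ≈ 0.3158.
%ΔI = (7,606 − 11,100)/[(11,100+7,606)/2] = -3494/9353 ≈ -0.3736.
E_I = %ΔQ/%ΔI ≈ -0.845.
E_I < 0: inferior good.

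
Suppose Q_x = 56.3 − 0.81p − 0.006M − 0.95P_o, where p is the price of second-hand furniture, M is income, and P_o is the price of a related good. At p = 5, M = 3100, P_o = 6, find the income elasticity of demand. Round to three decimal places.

At the given point, Q_x = 56.3 − 0.81(5) − 0.006(3100) − 0.95(6) = 56.3 − 4.05 − 18.6 − 5.7 = 27.95.
∂Q_x/∂M = −0.006, so E_I = -0.006·(3100/27.95) ≈ -0.665.
E_I < 0: inferior good.

-0.665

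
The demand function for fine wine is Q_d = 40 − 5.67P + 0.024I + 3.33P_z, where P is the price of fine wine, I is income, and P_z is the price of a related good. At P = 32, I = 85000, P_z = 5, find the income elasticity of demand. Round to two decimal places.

Q_d = 40 − 5.67(32) + 0.024(85000) + 3.33(5) = 40 − 181.44 + 2040 + 16.65 = 1915.21.
∂Q_d/∂I = +0.024, so E_I = 0.024·(85000/1915.21) ≈ 1.07.
E_I > 1: normal good (luxury).

1.07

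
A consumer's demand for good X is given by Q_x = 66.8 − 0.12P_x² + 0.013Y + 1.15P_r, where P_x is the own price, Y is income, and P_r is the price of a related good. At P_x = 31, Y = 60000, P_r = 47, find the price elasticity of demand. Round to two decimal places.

-0.29

Evaluating quantity at (P_x, Y, P_r) gives Q_x = 66.8 − 0.12(31)² + 0.013(60000) + 1.15(47) = 66.8 − 115.32 + 780 + 54.05 = 785.53.
∂Q_x/∂P_x = −2·0.12·P_x = -7.44, so E_p = -7.44·(31/785.53) ≈ -0.29.
|E_p| < 1: demand is inelastic.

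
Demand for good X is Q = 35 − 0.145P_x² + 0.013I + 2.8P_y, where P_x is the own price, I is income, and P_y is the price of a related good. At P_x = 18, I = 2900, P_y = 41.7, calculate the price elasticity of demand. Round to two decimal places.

First evaluate Q: 35 − 0.145(18)² + 0.013(2900) + 2.8(41.7) = 35 − 46.98 + 37.7 + 116.76 = 142.48.
∂Q/∂P_x = −2·0.145·P_x = -5.22, so E_p = -5.22·(18/142.48) ≈ -0.66.
|E_p| < 1: demand is inelastic.

-0.66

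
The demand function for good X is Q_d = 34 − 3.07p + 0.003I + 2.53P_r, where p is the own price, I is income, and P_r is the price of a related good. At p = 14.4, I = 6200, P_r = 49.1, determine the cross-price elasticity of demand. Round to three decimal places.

Q_d = 34 − 3.07(14.4) + 0.003(6200) + 2.53(49.1) = 34 − 44.208 + 18.6 + 124.223 = 132.615.
∂Q_d/∂P_r = +2.53, so E_xy = 2.53·(49.1/132.615) ≈ 0.937.
E_xy > 0: the goods are substitutes.

0.937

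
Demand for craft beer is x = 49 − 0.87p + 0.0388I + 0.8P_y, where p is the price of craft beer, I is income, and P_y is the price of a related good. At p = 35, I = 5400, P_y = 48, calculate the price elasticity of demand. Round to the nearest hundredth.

-0.11

First evaluate x: 49 − 0.87(35) + 0.0388(5400) + 0.8(48) = 49 − 30.45 + 209.52 + 38.4 = 266.47.
∂x/∂p = −0.87, so E_p = (−0.87)·(35/266.47) ≈ -0.11.
|E_p| < 1: demand is inelastic.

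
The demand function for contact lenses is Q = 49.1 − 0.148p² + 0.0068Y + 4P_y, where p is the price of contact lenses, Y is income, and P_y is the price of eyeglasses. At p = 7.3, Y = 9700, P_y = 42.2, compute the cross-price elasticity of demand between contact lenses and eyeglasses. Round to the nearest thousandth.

Evaluating quantity at (p, Y, P_y) gives Q = 49.1 − 0.148(7.3)² + 0.0068(9700) + 4(42.2) = 49.1 − 7.8869 + 65.96 + 168.8 = 275.9731.
∂Q/∂P_y = +4, so E_xy = 4·(42.2/275.9731) ≈ 0.612.
E_xy > 0: the goods are substitutes.

0.612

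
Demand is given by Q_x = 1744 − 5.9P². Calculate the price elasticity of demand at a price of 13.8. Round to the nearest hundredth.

-3.62

At P = 13.8, Q_x = 620.404.
dQ_x/dP = −2·5.9·P = −162.84.
Point elasticity E = (dQ_x/dP)·(P/Q_x) = -162.84 × 13.8/620.404 ≈ -3.62.
|E| > 1, so demand is elastic at this price.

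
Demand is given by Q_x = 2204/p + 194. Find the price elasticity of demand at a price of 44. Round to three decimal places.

-0.205

At p = 44, Q_x = 244.0909.
dQ_x/dp = −2204/p² = −1.1384.
Point elasticity E = (dQ_x/dp)·(p/Q_x) = -1.1384 × 44/244.0909 ≈ -0.205.
|E| < 1, so demand is inelastic at this price.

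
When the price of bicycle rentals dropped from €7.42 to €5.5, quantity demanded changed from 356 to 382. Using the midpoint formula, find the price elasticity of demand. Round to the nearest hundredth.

%Δq = (382 − 356)/[(356 + 382)/2] = 26/369 ≈ 0.0705.
%ΔP = (5.5 − 7.42)/[(7.42 + 5.5)/2] = -1.92/6.46 ≈ -0.2972.
Arc elasticity E = %Δq/%ΔP ≈ 0.0705/-0.2972 ≈ -0.24.
|E| < 1: demand is inelastic over this range.

-0.24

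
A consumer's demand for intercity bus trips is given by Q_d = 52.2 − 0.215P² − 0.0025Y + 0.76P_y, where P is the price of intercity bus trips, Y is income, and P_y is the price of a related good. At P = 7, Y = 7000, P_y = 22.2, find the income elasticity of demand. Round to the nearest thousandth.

At the given point, Q_d = 52.2 − 0.215(7)² − 0.0025(7000) + 0.76(22.2) = 52.2 − 10.535 − 17.5 + 16.872 = 41.037.
∂Q_d/∂Y = −0.0025, so E_I = -0.0025·(7000/41.037) ≈ -0.426.
E_I < 0: inferior good.

-0.426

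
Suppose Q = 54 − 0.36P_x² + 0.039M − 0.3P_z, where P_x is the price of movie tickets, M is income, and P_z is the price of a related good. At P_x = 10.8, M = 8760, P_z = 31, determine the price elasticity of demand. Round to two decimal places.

-0.24

First evaluate Q: 54 − 0.36(10.8)² + 0.039(8760) − 0.3(31) = 54 − 41.9904 + 341.64 − 9.3 = 344.3496.
∂Q/∂P_x = −2·0.36·P_x = -7.776, so E_p = -7.776·(10.8/344.3496) ≈ -0.24.
|E_p| < 1: demand is inelastic.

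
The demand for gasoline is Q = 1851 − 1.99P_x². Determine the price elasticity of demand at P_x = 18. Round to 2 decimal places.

-1.07

At P_x = 18, Q = 1206.24.
dQ/dP_x = −2·1.99·P_x = −71.64.
Point elasticity E = (dQ/dP_x)·(P_x/Q) = -71.64 × 18/1206.24 ≈ -1.07.
|E| > 1, so demand is elastic at this price.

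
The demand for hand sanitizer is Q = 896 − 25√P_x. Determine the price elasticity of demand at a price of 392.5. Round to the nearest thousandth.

At P_x = 392.5, Q = 400.7097.
dQ/dP_x = −25/(2√P_x) = −25/(2·19.8116).
Point elasticity E = (dQ/dP_x)·(P_x/Q) = -0.6309 × 392.5/400.7097 ≈ -0.618.
|E| < 1, so demand is inelastic at this price.

-0.618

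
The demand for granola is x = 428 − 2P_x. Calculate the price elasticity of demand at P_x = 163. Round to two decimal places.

-3.20

At P_x = 163, x = 102.
dx/dP_x = −2.
Point elasticity E = (dx/dP_x)·(P_x/x) = -2 × 163/102 ≈ -3.20.
|E| > 1, so demand is elastic at this price.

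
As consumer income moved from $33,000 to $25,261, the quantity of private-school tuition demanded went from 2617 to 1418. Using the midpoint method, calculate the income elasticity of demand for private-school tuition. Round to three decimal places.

2.237

%ΔQ = (1418 − 2617)/[(2617+1418)/2] = -1199/2017.5 ≈ -0.5943.
%ΔI = (25,261 − 33,000)/[(33,000+25,261)/2] = -7739/29130.5 ≈ -0.2657.
E_I = %ΔQ/%ΔI ≈ 2.237.
E_I > 1: normal good (luxury).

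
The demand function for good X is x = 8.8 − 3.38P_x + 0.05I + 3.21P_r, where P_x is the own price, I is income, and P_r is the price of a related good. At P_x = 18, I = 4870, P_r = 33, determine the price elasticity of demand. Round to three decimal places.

-0.205

First evaluate x: 8.8 − 3.38(18) + 0.05(4870) + 3.21(33) = 8.8 − 60.84 + 243.5 + 105.93 = 297.39.
∂x/∂P_x = −3.38, so E_p = (−3.38)·(18/297.39) ≈ -0.205.
|E_p| < 1: demand is inelastic.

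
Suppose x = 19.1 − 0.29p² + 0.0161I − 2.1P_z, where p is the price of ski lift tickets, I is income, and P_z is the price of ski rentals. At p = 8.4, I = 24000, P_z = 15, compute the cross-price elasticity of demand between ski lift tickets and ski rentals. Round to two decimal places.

-0.09

Substituting, x = 19.1 − 0.29(8.4)² + 0.0161(24000) − 2.1(15) = 19.1 − 20.4624 + 386.4 − 31.5 = 353.5376.
∂x/∂P_z = −2.1, so E_xy = -2.1·(15/353.5376) ≈ -0.09.
E_xy < 0: the goods are complements.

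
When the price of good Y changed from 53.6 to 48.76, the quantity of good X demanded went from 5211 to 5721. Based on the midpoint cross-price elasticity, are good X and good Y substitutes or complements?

complements

%ΔQ_x = (5721 − 5211)/[(5211+5721)/2] = 510/5466 ≈ 0.0933.
%ΔP_y = (48.76 − 53.6)/[(53.6+48.76)/2] ≈ -0.0946.
E_xy = 0.0933/-0.0946 ≈ -0.987.
E_xy < 0, so the goods are complements.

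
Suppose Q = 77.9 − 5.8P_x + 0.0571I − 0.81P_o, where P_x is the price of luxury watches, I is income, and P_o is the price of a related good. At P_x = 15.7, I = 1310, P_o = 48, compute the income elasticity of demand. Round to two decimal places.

3.29

Evaluating quantity at (P_x, I, P_o) gives Q = 77.9 − 5.8(15.7) + 0.0571(1310) − 0.81(48) = 77.9 − 91.06 + 74.801 − 38.88 = 22.761.
∂Q/∂I = +0.0571, so E_I = 0.0571·(1310/22.761) ≈ 3.29.
E_I > 1: normal good (luxury).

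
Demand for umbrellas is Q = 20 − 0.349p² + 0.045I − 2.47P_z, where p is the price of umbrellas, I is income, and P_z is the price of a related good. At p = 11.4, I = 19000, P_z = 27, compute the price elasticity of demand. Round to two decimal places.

Evaluating quantity at (p, I, P_z) gives Q = 20 − 0.349(11.4)² + 0.045(19000) − 2.47(27) = 20 − 45.356 + 855 − 66.69 = 762.954.
∂Q/∂p = −2·0.349·p = -7.9572, so E_p = -7.9572·(11.4/762.954) ≈ -0.12.
|E_p| < 1: demand is inelastic.

-0.12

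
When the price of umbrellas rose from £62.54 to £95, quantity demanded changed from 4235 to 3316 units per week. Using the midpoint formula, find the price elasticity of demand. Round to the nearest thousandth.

%Δq = (3316 − 4235)/[(4235 + 3316)/2] = -919/3775.5 ≈ -0.2434.
%Δp = (95 − 62.54)/[(62.54 + 95)/2] = 32.46/78.77 ≈ 0.4121.
Arc elasticity E = %Δq/%Δp ≈ -0.2434/0.4121 ≈ -0.591.
|E| < 1: demand is inelastic over this range.

-0.591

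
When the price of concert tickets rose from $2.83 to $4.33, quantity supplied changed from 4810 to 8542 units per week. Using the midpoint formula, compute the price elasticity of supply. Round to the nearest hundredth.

1.33

%Δq = (8542 − 4810)/[(4810 + 8542)/2] = 3732/6676 ≈ 0.5590.
%ΔP = (4.33 − 2.83)/[(2.83 + 4.33)/2] = 1.5/3.58 ≈ 0.4190.
Arc elasticity E = %Δq/%ΔP ≈ 0.5590/0.4190 ≈ 1.33.
|E| > 1: supply is elastic over this range.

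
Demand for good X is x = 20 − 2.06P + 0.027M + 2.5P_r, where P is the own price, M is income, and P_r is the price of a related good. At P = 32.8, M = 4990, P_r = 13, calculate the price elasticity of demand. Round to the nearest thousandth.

x = 20 − 2.06(32.8) + 0.027(4990) + 2.5(13) = 20 − 67.568 + 134.73 + 32.5 = 119.662.
∂x/∂P = −2.06, so E_p = (−2.06)·(32.8/119.662) ≈ -0.565.
|E_p| < 1: demand is inelastic.

-0.565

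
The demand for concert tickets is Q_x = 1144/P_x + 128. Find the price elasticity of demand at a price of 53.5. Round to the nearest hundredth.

-0.14

At P_x = 53.5, Q_x = 149.3832.
dQ_x/dP_x = −1144/P_x² = −0.3997.
Point elasticity E = (dQ_x/dP_x)·(P_x/Q_x) = -0.3997 × 53.5/149.3832 ≈ -0.14.
|E| < 1, so demand is inelastic at this price.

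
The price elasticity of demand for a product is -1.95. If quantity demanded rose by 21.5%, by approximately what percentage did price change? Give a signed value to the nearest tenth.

-11.0

%ΔQ ≈ E × %ΔP ⇒ %ΔP = %ΔQ / E = (21.5%)/(-1.95) ≈ -11.0%.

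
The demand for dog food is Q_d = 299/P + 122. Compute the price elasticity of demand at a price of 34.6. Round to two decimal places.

-0.07

At P = 34.6, Q_d = 130.6416.
dQ_d/dP = −299/P² = −0.2498.
Point elasticity E = (dQ_d/dP)·(P/Q_d) = -0.2498 × 34.6/130.6416 ≈ -0.07.
|E| < 1, so demand is inelastic at this price.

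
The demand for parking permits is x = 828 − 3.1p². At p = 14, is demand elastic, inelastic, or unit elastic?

At p = 14, x = 220.4.
dx/dp = −2·3.1·p = −86.8.
Point elasticity E = (dx/dp)·(p/x) = -86.8 × 14/220.4 ≈ -5.514.
|E| ≈ 5.514 > 1, so demand is elastic.

elastic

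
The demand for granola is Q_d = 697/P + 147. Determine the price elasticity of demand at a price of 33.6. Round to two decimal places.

At P = 33.6, Q_d = 167.744.
dQ_d/dP = −697/P² = −0.6174.
Point elasticity E = (dQ_d/dP)·(P/Q_d) = -0.6174 × 33.6/167.744 ≈ -0.12.
|E| < 1, so demand is inelastic at this price.

-0.12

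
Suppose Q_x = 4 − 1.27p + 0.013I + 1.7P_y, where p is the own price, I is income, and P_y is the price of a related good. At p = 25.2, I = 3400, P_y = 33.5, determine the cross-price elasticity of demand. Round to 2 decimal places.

0.78

First evaluate Q_x: 4 − 1.27(25.2) + 0.013(3400) + 1.7(33.5) = 4 − 32.004 + 44.2 + 56.95 = 73.146.
∂Q_x/∂P_y = +1.7, so E_xy = 1.7·(33.5/73.146) ≈ 0.78.
E_xy > 0: the goods are substitutes.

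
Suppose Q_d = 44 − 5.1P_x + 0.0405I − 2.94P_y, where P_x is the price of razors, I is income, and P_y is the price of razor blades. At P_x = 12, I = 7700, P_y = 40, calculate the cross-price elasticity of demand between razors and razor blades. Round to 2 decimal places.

-0.66

First evaluate Q_d: 44 − 5.1(12) + 0.0405(7700) − 2.94(40) = 44 − 61.2 + 311.85 − 117.6 = 177.05.
∂Q_d/∂P_y = −2.94, so E_xy = -2.94·(40/177.05) ≈ -0.66.
E_xy < 0: the goods are complements.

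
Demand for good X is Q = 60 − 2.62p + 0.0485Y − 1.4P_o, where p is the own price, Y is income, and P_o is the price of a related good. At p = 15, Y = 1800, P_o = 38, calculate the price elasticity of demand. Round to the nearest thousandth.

-0.717

First evaluate Q: 60 − 2.62(15) + 0.0485(1800) − 1.4(38) = 60 − 39.3 + 87.3 − 53.2 = 54.8.
∂Q/∂p = −2.62, so E_p = (−2.62)·(15/54.8) ≈ -0.717.
|E_p| < 1: demand is inelastic.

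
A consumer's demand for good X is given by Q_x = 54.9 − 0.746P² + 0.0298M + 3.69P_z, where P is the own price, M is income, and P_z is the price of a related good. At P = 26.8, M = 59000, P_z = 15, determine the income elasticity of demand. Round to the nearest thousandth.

1.319

First evaluate Q_x: 54.9 − 0.746(26.8)² + 0.0298(59000) + 3.69(15) = 54.9 − 535.807 + 1758.2 + 55.35 = 1332.643.
∂Q_x/∂M = +0.0298, so E_I = 0.0298·(59000/1332.643) ≈ 1.319.
E_I > 1: normal good (luxury).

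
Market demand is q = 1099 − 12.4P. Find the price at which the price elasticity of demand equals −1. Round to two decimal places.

For linear demand q = a − bP, E = −bP/(a − bP). |E| = 1 ⇒ bP = a − bP ⇒ P = a/(2b).
P = 1099/(2·12.4) ≈ 44.31.

44.31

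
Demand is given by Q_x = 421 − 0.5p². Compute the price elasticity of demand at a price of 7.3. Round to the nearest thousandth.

-0.135

At p = 7.3, Q_x = 394.355.
dQ_x/dp = −2·0.5·p = −7.3.
Point elasticity E = (dQ_x/dp)·(p/Q_x) = -7.3 × 7.3/394.355 ≈ -0.135.
|E| < 1, so demand is inelastic at this price.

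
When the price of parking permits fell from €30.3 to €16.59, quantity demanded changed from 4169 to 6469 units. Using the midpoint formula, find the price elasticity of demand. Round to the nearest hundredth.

%Δq = (6469 − 4169)/[(4169 + 6469)/2] = 2300/5319 ≈ 0.4324.
%Δp = (16.59 − 30.3)/[(30.3 + 16.59)/2] = -13.71/23.445 ≈ -0.5848.
Arc elasticity E = %Δq/%Δp ≈ 0.4324/-0.5848 ≈ -0.74.
|E| < 1: demand is inelastic over this range.

-0.74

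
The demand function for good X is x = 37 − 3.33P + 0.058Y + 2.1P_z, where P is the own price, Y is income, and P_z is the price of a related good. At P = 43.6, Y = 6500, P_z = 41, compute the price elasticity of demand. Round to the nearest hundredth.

-0.41

x = 37 − 3.33(43.6) + 0.058(6500) + 2.1(41) = 37 − 145.188 + 377 + 86.1 = 354.912.
∂x/∂P = −3.33, so E_p = (−3.33)·(43.6/354.912) ≈ -0.41.
|E_p| < 1: demand is inelastic.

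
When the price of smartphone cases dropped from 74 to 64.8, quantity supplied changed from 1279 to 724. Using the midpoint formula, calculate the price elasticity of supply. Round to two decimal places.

%ΔQ = (724 − 1279)/[(1279 + 724)/2] = -555/1001.5 ≈ -0.5542.
%ΔP = (64.8 − 74)/[(74 + 64.8)/2] = -9.2/69.4 ≈ -0.1326.
Arc elasticity E = %ΔQ/%ΔP ≈ -0.5542/-0.1326 ≈ 4.18.
|E| > 1: supply is elastic over this range.

4.18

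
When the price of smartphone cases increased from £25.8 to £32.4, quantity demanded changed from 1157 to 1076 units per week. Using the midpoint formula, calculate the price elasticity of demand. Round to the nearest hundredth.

-0.32

%ΔQ = (1076 − 1157)/[(1157 + 1076)/2] = -81/1116.5 ≈ -0.0725.
%Δp = (32.4 − 25.8)/[(25.8 + 32.4)/2] = 6.6/29.1 ≈ 0.2268.
Arc elasticity E = %ΔQ/%Δp ≈ -0.0725/0.2268 ≈ -0.32.
|E| < 1: demand is inelastic over this range.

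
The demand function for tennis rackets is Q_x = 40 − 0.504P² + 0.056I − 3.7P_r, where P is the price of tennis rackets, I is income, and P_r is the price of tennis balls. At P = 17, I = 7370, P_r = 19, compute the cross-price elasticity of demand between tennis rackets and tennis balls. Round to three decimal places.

-0.297

Substituting, Q_x = 40 − 0.504(17)² + 0.056(7370) − 3.7(19) = 40 − 145.656 + 412.72 − 70.3 = 236.764.
∂Q_x/∂P_r = −3.7, so E_xy = -3.7·(19/236.764) ≈ -0.297.
E_xy < 0: the goods are complements.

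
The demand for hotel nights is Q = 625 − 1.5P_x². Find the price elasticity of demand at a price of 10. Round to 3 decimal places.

-0.632

At P_x = 10, Q = 475.
dQ/dP_x = −2·1.5·P_x = −30.
Point elasticity E = (dQ/dP_x)·(P_x/Q) = -30 × 10/475 ≈ -0.632.
|E| < 1, so demand is inelastic at this price.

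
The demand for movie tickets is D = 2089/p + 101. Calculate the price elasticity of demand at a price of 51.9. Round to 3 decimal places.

-0.285

At p = 51.9, D = 141.2505.
dD/dp = −2089/p² = −0.7755.
Point elasticity E = (dD/dp)·(p/D) = -0.7755 × 51.9/141.2505 ≈ -0.285.
|E| < 1, so demand is inelastic at this price.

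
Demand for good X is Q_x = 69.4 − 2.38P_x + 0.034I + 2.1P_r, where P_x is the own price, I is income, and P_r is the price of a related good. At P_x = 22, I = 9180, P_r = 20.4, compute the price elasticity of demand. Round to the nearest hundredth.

At the given point, Q_x = 69.4 − 2.38(22) + 0.034(9180) + 2.1(20.4) = 69.4 − 52.36 + 312.12 + 42.84 = 372.
∂Q_x/∂P_x = −2.38, so E_p = (−2.38)·(22/372) ≈ -0.14.
|E_p| < 1: demand is inelastic.

-0.14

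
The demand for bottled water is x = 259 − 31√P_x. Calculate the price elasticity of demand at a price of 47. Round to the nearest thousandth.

At P_x = 47, x = 46.4747.
dx/dP_x = −31/(2√P_x) = −31/(2·6.8557).
Point elasticity E = (dx/dP_x)·(P_x/x) = -2.2609 × 47/46.4747 ≈ -2.286.
|E| > 1, so demand is elastic at this price.

-2.286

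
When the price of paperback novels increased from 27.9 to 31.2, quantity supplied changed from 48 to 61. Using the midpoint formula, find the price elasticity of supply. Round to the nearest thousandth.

%ΔQ = (61 − 48)/[(48 + 61)/2] = 13/54.5 ≈ 0.2385.
%Δp = (31.2 − 27.9)/[(27.9 + 31.2)/2] = 3.3/29.55 ≈ 0.1117.
Arc elasticity E = %ΔQ/%Δp ≈ 0.2385/0.1117 ≈ 2.136.
|E| > 1: supply is elastic over this range.

2.136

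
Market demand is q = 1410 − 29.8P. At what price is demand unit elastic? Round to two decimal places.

For linear demand q = a − bP, E = −bP/(a − bP). |E| = 1 ⇒ bP = a − bP ⇒ P = a/(2b).
P = 1410/(2·29.8) ≈ 23.66.

23.66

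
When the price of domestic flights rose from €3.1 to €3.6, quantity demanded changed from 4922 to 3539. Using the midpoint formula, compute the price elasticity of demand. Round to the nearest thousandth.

%ΔQ = (3539 − 4922)/[(4922 + 3539)/2] = -1383/4230.5 ≈ -0.3269.
%Δp = (3.6 − 3.1)/[(3.1 + 3.6)/2] = 0.5/3.35 ≈ 0.1493.
Arc elasticity E = %ΔQ/%Δp ≈ -0.3269/0.1493 ≈ -2.190.
|E| > 1: demand is elastic over this range.

-2.190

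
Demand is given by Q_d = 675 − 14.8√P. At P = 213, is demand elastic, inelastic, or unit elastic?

At P = 213, Q_d = 459.0011.
dQ_d/dP = −14.8/(2√P) = −14.8/(2·14.5945).
Point elasticity E = (dQ_d/dP)·(P/Q_d) = -0.507 × 213/459.0011 ≈ -0.235.
|E| ≈ 0.235 < 1, so demand is inelastic.

inelastic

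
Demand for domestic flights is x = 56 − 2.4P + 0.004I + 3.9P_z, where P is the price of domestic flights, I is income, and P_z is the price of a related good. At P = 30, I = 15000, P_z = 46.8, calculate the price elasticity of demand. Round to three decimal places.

x = 56 − 2.4(30) + 0.004(15000) + 3.9(46.8) = 56 − 72 + 60 + 182.52 = 226.52.
∂x/∂P = −2.4, so E_p = (−2.4)·(30/226.52) ≈ -0.318.
|E_p| < 1: demand is inelastic.

-0.318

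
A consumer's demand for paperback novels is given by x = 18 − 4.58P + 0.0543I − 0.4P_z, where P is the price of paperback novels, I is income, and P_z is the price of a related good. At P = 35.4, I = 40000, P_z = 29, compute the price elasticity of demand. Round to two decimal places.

At the given point, x = 18 − 4.58(35.4) + 0.0543(40000) − 0.4(29) = 18 − 162.132 + 2172 − 11.6 = 2016.268.
∂x/∂P = −4.58, so E_p = (−4.58)·(35.4/2016.268) ≈ -0.08.
|E_p| < 1: demand is inelastic.

-0.08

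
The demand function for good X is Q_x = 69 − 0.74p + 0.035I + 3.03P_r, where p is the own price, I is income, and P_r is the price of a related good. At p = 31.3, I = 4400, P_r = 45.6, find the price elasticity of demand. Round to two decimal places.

Q_x = 69 − 0.74(31.3) + 0.035(4400) + 3.03(45.6) = 69 − 23.162 + 154 + 138.168 = 338.006.
∂Q_x/∂p = −0.74, so E_p = (−0.74)·(31.3/338.006) ≈ -0.07.
|E_p| < 1: demand is inelastic.

-0.07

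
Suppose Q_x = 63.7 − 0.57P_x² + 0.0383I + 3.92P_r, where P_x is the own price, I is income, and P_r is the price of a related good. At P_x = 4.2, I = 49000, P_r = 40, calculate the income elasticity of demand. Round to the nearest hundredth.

Evaluating quantity at (P_x, I, P_r) gives Q_x = 63.7 − 0.57(4.2)² + 0.0383(49000) + 3.92(40) = 63.7 − 10.0548 + 1876.7 + 156.8 = 2087.1452.
∂Q_x/∂I = +0.0383, so E_I = 0.0383·(49000/2087.1452) ≈ 0.90.
E_I ∈ (0,1): normal good (necessity).

0.90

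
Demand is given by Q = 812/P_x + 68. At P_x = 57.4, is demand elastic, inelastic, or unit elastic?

inelastic

At P_x = 57.4, Q = 82.1463.
dQ/dP_x = −812/P_x² = −0.2465.
Point elasticity E = (dQ/dP_x)·(P_x/Q) = -0.2465 × 57.4/82.1463 ≈ -0.172.
|E| ≈ 0.172 < 1, so demand is inelastic.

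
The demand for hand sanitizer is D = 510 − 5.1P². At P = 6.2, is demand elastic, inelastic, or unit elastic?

elastic

At P = 6.2, D = 313.956.
dD/dP = −2·5.1·P = −63.24.
Point elasticity E = (dD/dP)·(P/D) = -63.24 × 6.2/313.956 ≈ -1.249.
|E| ≈ 1.249 > 1, so demand is elastic.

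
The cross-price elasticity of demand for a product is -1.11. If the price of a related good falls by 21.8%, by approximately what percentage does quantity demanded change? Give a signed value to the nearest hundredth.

24.20

%ΔQ ≈ E × %ΔP_y = (-1.11) × (-21.8%) ≈ 24.20%.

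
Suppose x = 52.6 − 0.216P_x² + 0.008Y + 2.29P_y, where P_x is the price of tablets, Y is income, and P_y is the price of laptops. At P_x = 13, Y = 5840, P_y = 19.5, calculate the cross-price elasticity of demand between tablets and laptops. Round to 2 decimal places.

Substituting, x = 52.6 − 0.216(13)² + 0.008(5840) + 2.29(19.5) = 52.6 − 36.504 + 46.72 + 44.655 = 107.471.
∂x/∂P_y = +2.29, so E_xy = 2.29·(19.5/107.471) ≈ 0.42.
E_xy > 0: the goods are substitutes.

0.42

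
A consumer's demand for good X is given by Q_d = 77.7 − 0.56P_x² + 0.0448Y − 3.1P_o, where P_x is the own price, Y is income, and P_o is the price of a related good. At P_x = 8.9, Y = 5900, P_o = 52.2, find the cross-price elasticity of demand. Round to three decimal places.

First evaluate Q_d: 77.7 − 0.56(8.9)² + 0.0448(5900) − 3.1(52.2) = 77.7 − 44.3576 + 264.32 − 161.82 = 135.8424.
∂Q_d/∂P_o = −3.1, so E_xy = -3.1·(52.2/135.8424) ≈ -1.191.
E_xy < 0: the goods are complements.

-1.191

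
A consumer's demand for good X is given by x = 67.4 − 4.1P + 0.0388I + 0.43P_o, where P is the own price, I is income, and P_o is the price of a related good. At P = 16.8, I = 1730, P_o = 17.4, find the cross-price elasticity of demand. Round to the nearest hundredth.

0.10

Evaluating quantity at (P, I, P_o) gives x = 67.4 − 4.1(16.8) + 0.0388(1730) + 0.43(17.4) = 67.4 − 68.88 + 67.124 + 7.482 = 73.126.
∂x/∂P_o = +0.43, so E_xy = 0.43·(17.4/73.126) ≈ 0.10.
E_xy > 0: the goods are substitutes.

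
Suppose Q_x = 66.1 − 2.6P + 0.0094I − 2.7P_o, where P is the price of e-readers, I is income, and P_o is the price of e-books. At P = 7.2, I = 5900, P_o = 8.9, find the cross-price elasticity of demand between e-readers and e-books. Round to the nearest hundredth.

-0.30

At the given point, Q_x = 66.1 − 2.6(7.2) + 0.0094(5900) − 2.7(8.9) = 66.1 − 18.72 + 55.46 − 24.03 = 78.81.
∂Q_x/∂P_o = −2.7, so E_xy = -2.7·(8.9/78.81) ≈ -0.30.
E_xy < 0: the goods are complements.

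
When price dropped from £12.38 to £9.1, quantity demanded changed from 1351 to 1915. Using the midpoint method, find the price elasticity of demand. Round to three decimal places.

%Δq = (1915 − 1351)/[(1351 + 1915)/2] = 564/1633 ≈ 0.3454.
%Δp = (9.1 − 12.38)/[(12.38 + 9.1)/2] = -3.28/10.74 ≈ -0.3054.
Arc elasticity E = %Δq/%Δp ≈ 0.3454/-0.3054 ≈ -1.131.
|E| > 1: demand is elastic over this range.

-1.131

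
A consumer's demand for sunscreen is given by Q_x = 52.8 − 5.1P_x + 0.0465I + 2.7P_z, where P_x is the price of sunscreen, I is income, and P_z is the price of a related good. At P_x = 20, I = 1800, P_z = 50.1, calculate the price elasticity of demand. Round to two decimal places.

First evaluate Q_x: 52.8 − 5.1(20) + 0.0465(1800) + 2.7(50.1) = 52.8 − 102 + 83.7 + 135.27 = 169.77.
∂Q_x/∂P_x = −5.1, so E_p = (−5.1)·(20/169.77) ≈ -0.60.
|E_p| < 1: demand is inelastic.

-0.60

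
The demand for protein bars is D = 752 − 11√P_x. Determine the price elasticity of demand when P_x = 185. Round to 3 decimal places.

At P_x = 185, D = 602.3838.
dD/dP_x = −11/(2√P_x) = −11/(2·13.6015).
Point elasticity E = (dD/dP_x)·(P_x/D) = -0.4044 × 185/602.3838 ≈ -0.124.
|E| < 1, so demand is inelastic at this price.

-0.124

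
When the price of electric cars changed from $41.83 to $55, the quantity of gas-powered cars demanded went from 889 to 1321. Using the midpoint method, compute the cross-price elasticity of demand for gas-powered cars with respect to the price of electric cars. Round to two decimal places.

1.44

%ΔQ_x = (1321 − 889)/[(889+1321)/2] = 432/1105 ≈ 0.3910.
%ΔP_y = (55 − 41.83)/[(41.83+55)/2] ≈ 0.2720.
E_xy = 0.3910/0.2720 ≈ 1.44.
E_xy > 0, so gas-powered cars and electric cars are substitutes.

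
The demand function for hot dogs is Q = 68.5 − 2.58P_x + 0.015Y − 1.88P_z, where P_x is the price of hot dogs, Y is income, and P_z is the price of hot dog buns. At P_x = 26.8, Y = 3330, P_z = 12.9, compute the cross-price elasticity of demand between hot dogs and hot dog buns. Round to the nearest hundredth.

-0.97

Evaluating quantity at (P_x, Y, P_z) gives Q = 68.5 − 2.58(26.8) + 0.015(3330) − 1.88(12.9) = 68.5 − 69.144 + 49.95 − 24.252 = 25.054.
∂Q/∂P_z = −1.88, so E_xy = -1.88·(12.9/25.054) ≈ -0.97.
E_xy < 0: the goods are complements.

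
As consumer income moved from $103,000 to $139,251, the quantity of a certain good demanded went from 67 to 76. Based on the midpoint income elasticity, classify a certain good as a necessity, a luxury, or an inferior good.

%ΔQ = (76 − 67)/[(67+76)/2] = 9/71.5 ≈ 0.1259.
%ΔI = (139,251 − 103,000)/[(103,000+139,251)/2] = 36251/121125.5 ≈ 0.2993.
E_I = %ΔQ/%ΔI ≈ 0.421.
E_I ∈ (0,1): normal good (necessity).

necessity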